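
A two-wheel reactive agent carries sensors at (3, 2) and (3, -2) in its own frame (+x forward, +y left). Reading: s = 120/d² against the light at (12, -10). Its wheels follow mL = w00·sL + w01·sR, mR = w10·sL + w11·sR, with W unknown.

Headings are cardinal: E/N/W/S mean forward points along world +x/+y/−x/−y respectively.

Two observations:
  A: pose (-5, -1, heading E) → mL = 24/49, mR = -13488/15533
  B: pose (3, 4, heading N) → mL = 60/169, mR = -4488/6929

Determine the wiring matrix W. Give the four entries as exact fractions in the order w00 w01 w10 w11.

obs A: pose=(-5,-1,E) → sL=120/317, sR=24/49, mL=24/49, mR=-13488/15533
obs B: pose=(3,4,N) → sL=12/41, sR=60/169, mL=60/169, mR=-4488/6929
sensor matrix S = [[120/317, 24/49], [12/41, 60/169]]; det S = -964224/107628157
solve [mL_A; mL_B] = S·[w00; w01] and [mR_A; mR_B] = S·[w10; w11]:
  w00 = 0, w01 = 1, w10 = -1, w11 = -1

0 1 -1 -1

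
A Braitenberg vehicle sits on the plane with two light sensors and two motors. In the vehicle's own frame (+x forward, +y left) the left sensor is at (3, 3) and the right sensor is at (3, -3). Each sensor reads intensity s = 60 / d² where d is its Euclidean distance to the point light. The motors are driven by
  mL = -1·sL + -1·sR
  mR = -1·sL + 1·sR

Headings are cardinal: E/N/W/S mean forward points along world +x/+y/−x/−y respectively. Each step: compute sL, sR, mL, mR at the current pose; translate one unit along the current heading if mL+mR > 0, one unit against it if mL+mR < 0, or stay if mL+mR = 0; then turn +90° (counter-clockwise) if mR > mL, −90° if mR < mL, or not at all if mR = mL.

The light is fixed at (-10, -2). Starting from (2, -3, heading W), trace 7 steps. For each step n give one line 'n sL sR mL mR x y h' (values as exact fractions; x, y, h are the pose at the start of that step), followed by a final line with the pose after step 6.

0 60/97 12/17 -2184/1649 144/1649 2 -3 W
1 15/68 15/29 -1455/1972 585/1972 3 -3 S
2 12/53 12/53 -24/53 0 3 -2 E
3 2/3 10/39 -12/13 -16/39 2 -2 N
4 60/97 12/17 -2184/1649 144/1649 2 -3 W
5 15/68 15/29 -1455/1972 585/1972 3 -3 S
6 12/53 12/53 -24/53 0 3 -2 E
final 2 -2 N

n=0: pose=(2,-3,W); sL=60/97, sR=12/17; mL=-2184/1649, mR=144/1649; mL+mR=-120/97 → advance -1; mR−mL=24/17 → turn +1·90°
n=1: pose=(3,-3,S); sL=15/68, sR=15/29; mL=-1455/1972, mR=585/1972; mL+mR=-15/34 → advance -1; mR−mL=30/29 → turn +1·90°
n=2: pose=(3,-2,E); sL=12/53, sR=12/53; mL=-24/53, mR=0; mL+mR=-24/53 → advance -1; mR−mL=24/53 → turn +1·90°
n=3: pose=(2,-2,N); sL=2/3, sR=10/39; mL=-12/13, mR=-16/39; mL+mR=-4/3 → advance -1; mR−mL=20/39 → turn +1·90°
n=4: pose=(2,-3,W); sL=60/97, sR=12/17; mL=-2184/1649, mR=144/1649; mL+mR=-120/97 → advance -1; mR−mL=24/17 → turn +1·90°
n=5: pose=(3,-3,S); sL=15/68, sR=15/29; mL=-1455/1972, mR=585/1972; mL+mR=-15/34 → advance -1; mR−mL=30/29 → turn +1·90°
n=6: pose=(3,-2,E); sL=12/53, sR=12/53; mL=-24/53, mR=0; mL+mR=-24/53 → advance -1; mR−mL=24/53 → turn +1·90°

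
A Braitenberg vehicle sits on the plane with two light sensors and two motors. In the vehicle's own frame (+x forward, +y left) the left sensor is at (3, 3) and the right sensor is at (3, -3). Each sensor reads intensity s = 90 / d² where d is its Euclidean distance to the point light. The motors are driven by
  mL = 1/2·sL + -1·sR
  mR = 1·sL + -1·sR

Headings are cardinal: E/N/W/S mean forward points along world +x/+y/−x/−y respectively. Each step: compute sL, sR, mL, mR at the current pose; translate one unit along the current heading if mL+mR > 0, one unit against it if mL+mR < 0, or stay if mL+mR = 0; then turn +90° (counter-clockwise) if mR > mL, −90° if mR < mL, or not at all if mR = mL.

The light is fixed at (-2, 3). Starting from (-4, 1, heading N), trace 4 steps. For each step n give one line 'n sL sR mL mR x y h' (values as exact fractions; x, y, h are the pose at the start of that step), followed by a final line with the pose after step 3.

n=0: pose=(-4,1,N); sL=45/13, sR=45; mL=-1125/26, mR=-540/13; mL+mR=-2205/26 → advance -1; mR−mL=45/26 → turn +1·90°
n=1: pose=(-4,0,W); sL=90/61, sR=18/5; mL=-873/305, mR=-648/305; mL+mR=-1521/305 → advance -1; mR−mL=45/61 → turn +1·90°
n=2: pose=(-3,0,S); sL=9/4, sR=45/26; mL=-63/104, mR=27/52; mL+mR=-9/104 → advance -1; mR−mL=9/8 → turn +1·90°
n=3: pose=(-3,1,E); sL=18, sR=90/29; mL=171/29, mR=432/29; mL+mR=603/29 → advance +1; mR−mL=9 → turn +1·90°

0 45/13 45 -1125/26 -540/13 -4 1 N
1 90/61 18/5 -873/305 -648/305 -4 0 W
2 9/4 45/26 -63/104 27/52 -3 0 S
3 18 90/29 171/29 432/29 -3 1 E
final -2 1 N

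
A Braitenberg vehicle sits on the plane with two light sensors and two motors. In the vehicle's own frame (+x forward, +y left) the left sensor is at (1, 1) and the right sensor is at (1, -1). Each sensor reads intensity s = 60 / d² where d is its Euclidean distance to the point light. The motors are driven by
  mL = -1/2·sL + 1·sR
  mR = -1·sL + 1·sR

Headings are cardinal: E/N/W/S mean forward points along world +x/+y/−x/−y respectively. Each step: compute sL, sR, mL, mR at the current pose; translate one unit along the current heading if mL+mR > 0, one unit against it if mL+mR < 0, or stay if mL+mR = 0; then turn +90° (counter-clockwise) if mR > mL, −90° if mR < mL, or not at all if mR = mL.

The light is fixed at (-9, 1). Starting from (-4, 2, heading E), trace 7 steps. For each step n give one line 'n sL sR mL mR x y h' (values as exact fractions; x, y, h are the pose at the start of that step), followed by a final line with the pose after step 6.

0 3/2 5/3 11/12 1/6 -4 2 E
1 60/49 12/5 438/245 288/245 -3 2 S
2 30/13 30/13 15/13 0 -3 1 W
3 60/17 60/37 -90/629 -1200/629 -4 1 N
4 5/3 3/2 2/3 -1/6 -4 0 E
5 60/53 60/29 2310/1537 1440/1537 -3 0 S
6 30/17 30/13 315/221 120/221 -3 -1 W
final -4 -1 N

n=0: pose=(-4,2,E); sL=3/2, sR=5/3; mL=11/12, mR=1/6; mL+mR=13/12 → advance +1; mR−mL=-3/4 → turn -1·90°
n=1: pose=(-3,2,S); sL=60/49, sR=12/5; mL=438/245, mR=288/245; mL+mR=726/245 → advance +1; mR−mL=-30/49 → turn -1·90°
n=2: pose=(-3,1,W); sL=30/13, sR=30/13; mL=15/13, mR=0; mL+mR=15/13 → advance +1; mR−mL=-15/13 → turn -1·90°
n=3: pose=(-4,1,N); sL=60/17, sR=60/37; mL=-90/629, mR=-1200/629; mL+mR=-1290/629 → advance -1; mR−mL=-30/17 → turn -1·90°
n=4: pose=(-4,0,E); sL=5/3, sR=3/2; mL=2/3, mR=-1/6; mL+mR=1/2 → advance +1; mR−mL=-5/6 → turn -1·90°
n=5: pose=(-3,0,S); sL=60/53, sR=60/29; mL=2310/1537, mR=1440/1537; mL+mR=3750/1537 → advance +1; mR−mL=-30/53 → turn -1·90°
n=6: pose=(-3,-1,W); sL=30/17, sR=30/13; mL=315/221, mR=120/221; mL+mR=435/221 → advance +1; mR−mL=-15/17 → turn -1·90°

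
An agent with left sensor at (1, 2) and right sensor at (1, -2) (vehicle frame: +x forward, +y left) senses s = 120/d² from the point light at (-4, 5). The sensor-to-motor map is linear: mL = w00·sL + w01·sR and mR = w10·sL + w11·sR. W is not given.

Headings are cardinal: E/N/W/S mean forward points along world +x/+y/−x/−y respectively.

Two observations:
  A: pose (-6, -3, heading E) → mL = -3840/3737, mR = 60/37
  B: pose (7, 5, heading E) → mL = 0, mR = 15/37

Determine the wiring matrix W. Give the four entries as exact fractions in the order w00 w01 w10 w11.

obs A: pose=(-6,-3,E) → sL=120/37, sR=120/101, mL=-3840/3737, mR=60/37
obs B: pose=(7,5,E) → sL=30/37, sR=30/37, mL=0, mR=15/37
sensor matrix S = [[120/37, 120/101], [30/37, 30/37]]; det S = 230400/138269
solve [mL_A; mL_B] = S·[w00; w01] and [mR_A; mR_B] = S·[w10; w11]:
  w00 = -1/2, w01 = 1/2, w10 = 1/2, w11 = 0

-1/2 1/2 1/2 0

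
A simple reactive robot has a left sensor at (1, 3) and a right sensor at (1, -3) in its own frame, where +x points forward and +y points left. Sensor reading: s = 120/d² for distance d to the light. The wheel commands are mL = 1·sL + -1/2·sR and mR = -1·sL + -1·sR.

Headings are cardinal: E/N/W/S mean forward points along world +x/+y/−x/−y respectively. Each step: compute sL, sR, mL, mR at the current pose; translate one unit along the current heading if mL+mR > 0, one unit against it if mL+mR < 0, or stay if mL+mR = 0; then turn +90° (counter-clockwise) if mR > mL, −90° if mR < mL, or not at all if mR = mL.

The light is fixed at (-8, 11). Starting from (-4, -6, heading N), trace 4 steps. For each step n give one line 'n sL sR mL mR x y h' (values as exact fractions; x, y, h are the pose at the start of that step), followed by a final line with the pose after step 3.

0 120/257 24/61 4236/15677 -13488/15677 -4 -6 N
1 12/25 60/233 2046/5825 -4296/5825 -4 -7 E
2 120/397 120/361 19500/143317 -90960/143317 -5 -7 S
3 30/101 3/5 -3/1010 -453/505 -5 -6 W
final -4 -6 N

n=0: pose=(-4,-6,N); sL=120/257, sR=24/61; mL=4236/15677, mR=-13488/15677; mL+mR=-36/61 → advance -1; mR−mL=-17724/15677 → turn -1·90°
n=1: pose=(-4,-7,E); sL=12/25, sR=60/233; mL=2046/5825, mR=-4296/5825; mL+mR=-90/233 → advance -1; mR−mL=-6342/5825 → turn -1·90°
n=2: pose=(-5,-7,S); sL=120/397, sR=120/361; mL=19500/143317, mR=-90960/143317; mL+mR=-180/361 → advance -1; mR−mL=-110460/143317 → turn -1·90°
n=3: pose=(-5,-6,W); sL=30/101, sR=3/5; mL=-3/1010, mR=-453/505; mL+mR=-9/10 → advance -1; mR−mL=-903/1010 → turn -1·90°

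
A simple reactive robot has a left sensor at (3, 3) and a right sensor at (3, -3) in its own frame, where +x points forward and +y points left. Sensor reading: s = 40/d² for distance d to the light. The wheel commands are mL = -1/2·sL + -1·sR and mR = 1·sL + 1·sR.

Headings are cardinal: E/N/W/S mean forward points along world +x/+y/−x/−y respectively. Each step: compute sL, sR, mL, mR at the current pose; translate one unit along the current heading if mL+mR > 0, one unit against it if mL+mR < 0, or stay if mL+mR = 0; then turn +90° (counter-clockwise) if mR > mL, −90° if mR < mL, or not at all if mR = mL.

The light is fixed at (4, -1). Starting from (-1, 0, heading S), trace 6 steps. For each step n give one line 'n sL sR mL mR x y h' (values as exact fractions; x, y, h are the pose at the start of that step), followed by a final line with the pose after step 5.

n=0: pose=(-1,0,S); sL=5, sR=10/17; mL=-105/34, mR=95/17; mL+mR=5/2 → advance +1; mR−mL=295/34 → turn +1·90°
n=1: pose=(-1,-1,E); sL=40/13, sR=40/13; mL=-60/13, mR=80/13; mL+mR=20/13 → advance +1; mR−mL=140/13 → turn +1·90°
n=2: pose=(0,-1,N); sL=20/29, sR=4; mL=-126/29, mR=136/29; mL+mR=10/29 → advance +1; mR−mL=262/29 → turn +1·90°
n=3: pose=(0,0,W); sL=40/53, sR=8/13; mL=-684/689, mR=944/689; mL+mR=20/53 → advance +1; mR−mL=1628/689 → turn +1·90°
n=4: pose=(-1,0,S); sL=5, sR=10/17; mL=-105/34, mR=95/17; mL+mR=5/2 → advance +1; mR−mL=295/34 → turn +1·90°
n=5: pose=(-1,-1,E); sL=40/13, sR=40/13; mL=-60/13, mR=80/13; mL+mR=20/13 → advance +1; mR−mL=140/13 → turn +1·90°

0 5 10/17 -105/34 95/17 -1 0 S
1 40/13 40/13 -60/13 80/13 -1 -1 E
2 20/29 4 -126/29 136/29 0 -1 N
3 40/53 8/13 -684/689 944/689 0 0 W
4 5 10/17 -105/34 95/17 -1 0 S
5 40/13 40/13 -60/13 80/13 -1 -1 E
final 0 -1 N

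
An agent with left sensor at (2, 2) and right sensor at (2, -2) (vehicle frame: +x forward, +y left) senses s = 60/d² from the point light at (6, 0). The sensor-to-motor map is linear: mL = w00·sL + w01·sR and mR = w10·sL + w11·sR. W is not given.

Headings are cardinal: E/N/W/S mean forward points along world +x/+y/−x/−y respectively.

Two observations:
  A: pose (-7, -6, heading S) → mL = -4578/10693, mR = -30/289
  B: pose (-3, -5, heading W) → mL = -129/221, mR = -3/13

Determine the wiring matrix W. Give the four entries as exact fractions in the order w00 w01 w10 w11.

-1 -1/2 0 -1/2

obs A: pose=(-7,-6,S) → sL=12/37, sR=60/289, mL=-4578/10693, mR=-30/289
obs B: pose=(-3,-5,W) → sL=6/17, sR=6/13, mL=-129/221, mR=-3/13
sensor matrix S = [[12/37, 60/289], [6/17, 6/13]]; det S = 180576/2363153
solve [mL_A; mL_B] = S·[w00; w01] and [mR_A; mR_B] = S·[w10; w11]:
  w00 = -1, w01 = -1/2, w10 = 0, w11 = -1/2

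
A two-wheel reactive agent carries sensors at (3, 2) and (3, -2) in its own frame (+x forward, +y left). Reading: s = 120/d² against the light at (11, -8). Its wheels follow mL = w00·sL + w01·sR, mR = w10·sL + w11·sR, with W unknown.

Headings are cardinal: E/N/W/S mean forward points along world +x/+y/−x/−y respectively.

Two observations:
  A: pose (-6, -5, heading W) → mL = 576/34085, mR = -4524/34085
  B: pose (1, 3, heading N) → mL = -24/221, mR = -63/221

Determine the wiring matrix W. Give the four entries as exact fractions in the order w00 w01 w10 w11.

1 -1 1/2 -1

obs A: pose=(-6,-5,W) → sL=120/401, sR=24/85, mL=576/34085, mR=-4524/34085
obs B: pose=(1,3,N) → sL=6/17, sR=6/13, mL=-24/221, mR=-63/221
sensor matrix S = [[120/401, 24/85], [6/17, 6/13]]; det S = 289728/7532785
solve [mL_A; mL_B] = S·[w00; w01] and [mR_A; mR_B] = S·[w10; w11]:
  w00 = 1, w01 = -1, w10 = 1/2, w11 = -1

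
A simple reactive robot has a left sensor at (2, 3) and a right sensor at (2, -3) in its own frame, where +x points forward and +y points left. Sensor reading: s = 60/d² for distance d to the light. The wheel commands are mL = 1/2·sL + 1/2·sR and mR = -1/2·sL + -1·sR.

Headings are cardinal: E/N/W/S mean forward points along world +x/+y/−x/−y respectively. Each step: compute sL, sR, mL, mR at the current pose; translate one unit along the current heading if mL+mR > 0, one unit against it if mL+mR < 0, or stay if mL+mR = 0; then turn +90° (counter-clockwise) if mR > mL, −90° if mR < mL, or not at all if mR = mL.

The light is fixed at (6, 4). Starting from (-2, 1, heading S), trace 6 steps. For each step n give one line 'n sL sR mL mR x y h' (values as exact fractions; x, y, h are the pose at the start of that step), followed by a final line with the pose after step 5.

n=0: pose=(-2,1,S); sL=6/5, sR=30/73; mL=294/365, mR=-369/365; mL+mR=-15/73 → advance -1; mR−mL=-663/365 → turn -1·90°
n=1: pose=(-2,2,W); sL=12/25, sR=60/101; mL=1356/2525, mR=-2106/2525; mL+mR=-30/101 → advance -1; mR−mL=-3462/2525 → turn -1·90°
n=2: pose=(-1,2,N); sL=3/5, sR=15/4; mL=87/40, mR=-81/20; mL+mR=-15/8 → advance -1; mR−mL=-249/40 → turn -1·90°
n=3: pose=(-1,1,E); sL=12/5, sR=60/61; mL=516/305, mR=-666/305; mL+mR=-30/61 → advance -1; mR−mL=-1182/305 → turn -1·90°
n=4: pose=(-2,1,S); sL=6/5, sR=30/73; mL=294/365, mR=-369/365; mL+mR=-15/73 → advance -1; mR−mL=-663/365 → turn -1·90°
n=5: pose=(-2,2,W); sL=12/25, sR=60/101; mL=1356/2525, mR=-2106/2525; mL+mR=-30/101 → advance -1; mR−mL=-3462/2525 → turn -1·90°

0 6/5 30/73 294/365 -369/365 -2 1 S
1 12/25 60/101 1356/2525 -2106/2525 -2 2 W
2 3/5 15/4 87/40 -81/20 -1 2 N
3 12/5 60/61 516/305 -666/305 -1 1 E
4 6/5 30/73 294/365 -369/365 -2 1 S
5 12/25 60/101 1356/2525 -2106/2525 -2 2 W
final -1 2 N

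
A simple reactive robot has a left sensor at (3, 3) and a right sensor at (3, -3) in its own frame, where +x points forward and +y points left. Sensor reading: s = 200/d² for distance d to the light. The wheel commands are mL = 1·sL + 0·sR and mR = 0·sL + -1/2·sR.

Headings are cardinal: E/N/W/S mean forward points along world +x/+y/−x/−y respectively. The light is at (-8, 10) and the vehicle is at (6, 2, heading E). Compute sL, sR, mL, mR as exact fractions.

left sensor world pos  = (9, 5); dL² = 314
right sensor world pos = (9, -1); dR² = 410
sL = 200/314 = 100/157
sR = 200/410 = 20/41
mL = 1·sL + 0·sR = 100/157
mR = 0·sL + -1/2·sR = -10/41

100/157 20/41 100/157 -10/41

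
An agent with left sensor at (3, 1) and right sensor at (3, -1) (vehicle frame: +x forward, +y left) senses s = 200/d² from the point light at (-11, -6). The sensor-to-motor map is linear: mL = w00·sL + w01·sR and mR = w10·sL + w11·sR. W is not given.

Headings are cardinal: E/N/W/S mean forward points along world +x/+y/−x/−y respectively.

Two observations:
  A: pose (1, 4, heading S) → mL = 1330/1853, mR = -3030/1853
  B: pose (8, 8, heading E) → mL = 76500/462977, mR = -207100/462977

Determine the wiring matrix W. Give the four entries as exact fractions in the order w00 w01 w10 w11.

obs A: pose=(1,4,S) → sL=100/109, sR=20/17, mL=1330/1853, mR=-3030/1853
obs B: pose=(8,8,E) → sL=200/709, sR=200/653, mL=76500/462977, mR=-207100/462977
sensor matrix S = [[100/109, 20/17], [200/709, 200/653]]; det S = -43648000/857896381
solve [mL_A; mL_B] = S·[w00; w01] and [mR_A; mR_B] = S·[w10; w11]:
  w00 = -1/2, w01 = 1, w10 = -1/2, w11 = -1

-1/2 1 -1/2 -1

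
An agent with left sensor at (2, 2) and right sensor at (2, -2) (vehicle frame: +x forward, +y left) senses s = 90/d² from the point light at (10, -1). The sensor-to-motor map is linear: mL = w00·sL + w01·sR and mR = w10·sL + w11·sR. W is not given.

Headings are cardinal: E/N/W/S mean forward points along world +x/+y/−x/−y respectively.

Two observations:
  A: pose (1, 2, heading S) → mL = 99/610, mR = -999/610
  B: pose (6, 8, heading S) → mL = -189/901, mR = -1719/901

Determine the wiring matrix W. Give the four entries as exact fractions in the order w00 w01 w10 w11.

obs A: pose=(1,2,S) → sL=9/5, sR=45/61, mL=99/610, mR=-999/610
obs B: pose=(6,8,S) → sL=90/53, sR=18/17, mL=-189/901, mR=-1719/901
sensor matrix S = [[9/5, 45/61], [90/53, 18/17]]; det S = 179496/274805
solve [mL_A; mL_B] = S·[w00; w01] and [mR_A; mR_B] = S·[w10; w11]:
  w00 = 1/2, w01 = -1, w10 = -1/2, w11 = -1

1/2 -1 -1/2 -1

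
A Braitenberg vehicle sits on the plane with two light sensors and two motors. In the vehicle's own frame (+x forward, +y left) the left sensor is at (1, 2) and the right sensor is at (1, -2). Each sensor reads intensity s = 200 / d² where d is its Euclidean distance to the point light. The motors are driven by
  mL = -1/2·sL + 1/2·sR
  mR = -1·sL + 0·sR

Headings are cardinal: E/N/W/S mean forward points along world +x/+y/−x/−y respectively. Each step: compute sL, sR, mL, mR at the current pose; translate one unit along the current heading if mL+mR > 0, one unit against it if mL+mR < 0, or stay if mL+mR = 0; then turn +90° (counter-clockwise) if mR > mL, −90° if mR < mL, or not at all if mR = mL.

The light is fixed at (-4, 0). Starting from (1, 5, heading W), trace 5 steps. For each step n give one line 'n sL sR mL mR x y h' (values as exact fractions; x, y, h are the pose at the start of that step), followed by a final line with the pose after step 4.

0 8 40/13 -32/13 -8 1 5 W
1 50/13 2 -12/13 -50/13 2 5 N
2 40/17 200/53 640/901 -40/17 2 4 E
3 100/29 100/9 1000/261 -100/29 1 4 S
4 200/17 200/41 -2400/697 -200/17 1 3 W
final 2 3 N

n=0: pose=(1,5,W); sL=8, sR=40/13; mL=-32/13, mR=-8; mL+mR=-136/13 → advance -1; mR−mL=-72/13 → turn -1·90°
n=1: pose=(2,5,N); sL=50/13, sR=2; mL=-12/13, mR=-50/13; mL+mR=-62/13 → advance -1; mR−mL=-38/13 → turn -1·90°
n=2: pose=(2,4,E); sL=40/17, sR=200/53; mL=640/901, mR=-40/17; mL+mR=-1480/901 → advance -1; mR−mL=-2760/901 → turn -1·90°
n=3: pose=(1,4,S); sL=100/29, sR=100/9; mL=1000/261, mR=-100/29; mL+mR=100/261 → advance +1; mR−mL=-1900/261 → turn -1·90°
n=4: pose=(1,3,W); sL=200/17, sR=200/41; mL=-2400/697, mR=-200/17; mL+mR=-10600/697 → advance -1; mR−mL=-5800/697 → turn -1·90°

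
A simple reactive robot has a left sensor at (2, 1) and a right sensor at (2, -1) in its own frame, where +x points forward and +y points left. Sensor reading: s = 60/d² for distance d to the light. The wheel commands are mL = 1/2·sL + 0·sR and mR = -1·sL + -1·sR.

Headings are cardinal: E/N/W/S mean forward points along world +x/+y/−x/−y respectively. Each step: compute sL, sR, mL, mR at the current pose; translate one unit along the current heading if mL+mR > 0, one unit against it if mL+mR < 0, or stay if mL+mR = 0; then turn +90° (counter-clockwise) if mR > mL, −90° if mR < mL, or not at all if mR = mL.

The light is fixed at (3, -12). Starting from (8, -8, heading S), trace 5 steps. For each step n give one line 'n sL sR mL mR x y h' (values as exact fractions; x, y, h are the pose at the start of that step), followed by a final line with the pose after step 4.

0 3/2 3 3/4 -9/2 8 -8 S
1 12/5 4/3 6/5 -56/15 8 -7 W
2 30/37 30/49 15/37 -2580/1813 9 -7 N
3 60/89 60/73 30/89 -9720/6497 9 -8 E
4 3/2 3 3/4 -9/2 8 -8 S
final 8 -7 W

n=0: pose=(8,-8,S); sL=3/2, sR=3; mL=3/4, mR=-9/2; mL+mR=-15/4 → advance -1; mR−mL=-21/4 → turn -1·90°
n=1: pose=(8,-7,W); sL=12/5, sR=4/3; mL=6/5, mR=-56/15; mL+mR=-38/15 → advance -1; mR−mL=-74/15 → turn -1·90°
n=2: pose=(9,-7,N); sL=30/37, sR=30/49; mL=15/37, mR=-2580/1813; mL+mR=-1845/1813 → advance -1; mR−mL=-3315/1813 → turn -1·90°
n=3: pose=(9,-8,E); sL=60/89, sR=60/73; mL=30/89, mR=-9720/6497; mL+mR=-7530/6497 → advance -1; mR−mL=-11910/6497 → turn -1·90°
n=4: pose=(8,-8,S); sL=3/2, sR=3; mL=3/4, mR=-9/2; mL+mR=-15/4 → advance -1; mR−mL=-21/4 → turn -1·90°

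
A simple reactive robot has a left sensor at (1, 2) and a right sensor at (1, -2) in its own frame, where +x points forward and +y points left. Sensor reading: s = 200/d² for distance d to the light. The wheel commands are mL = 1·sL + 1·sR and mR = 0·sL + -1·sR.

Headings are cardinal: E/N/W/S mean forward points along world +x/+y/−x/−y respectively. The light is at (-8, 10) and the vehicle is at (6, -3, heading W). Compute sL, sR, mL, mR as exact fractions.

left sensor world pos  = (5, -5); dL² = 394
right sensor world pos = (5, -1); dR² = 290
sL = 200/394 = 100/197
sR = 200/290 = 20/29
mL = 1·sL + 1·sR = 6840/5713
mR = 0·sL + -1·sR = -20/29

100/197 20/29 6840/5713 -20/29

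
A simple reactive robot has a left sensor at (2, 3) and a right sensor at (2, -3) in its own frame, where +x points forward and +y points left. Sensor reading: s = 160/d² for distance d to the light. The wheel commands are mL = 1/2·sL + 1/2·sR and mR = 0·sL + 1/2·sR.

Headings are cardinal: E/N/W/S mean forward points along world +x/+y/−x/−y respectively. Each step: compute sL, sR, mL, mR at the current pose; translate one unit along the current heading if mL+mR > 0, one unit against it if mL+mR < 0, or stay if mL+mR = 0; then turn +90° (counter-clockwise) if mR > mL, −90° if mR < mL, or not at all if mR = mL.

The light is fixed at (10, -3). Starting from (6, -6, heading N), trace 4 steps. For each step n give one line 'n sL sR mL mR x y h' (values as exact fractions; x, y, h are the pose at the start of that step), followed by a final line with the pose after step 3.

n=0: pose=(6,-6,N); sL=16/5, sR=80; mL=208/5, mR=40; mL+mR=408/5 → advance +1; mR−mL=-8/5 → turn -1·90°
n=1: pose=(6,-5,E); sL=32, sR=160/29; mL=544/29, mR=80/29; mL+mR=624/29 → advance +1; mR−mL=-16 → turn -1·90°
n=2: pose=(7,-5,S); sL=10, sR=40/13; mL=85/13, mR=20/13; mL+mR=105/13 → advance +1; mR−mL=-5 → turn -1·90°
n=3: pose=(7,-6,W); sL=160/61, sR=32/5; mL=1376/305, mR=16/5; mL+mR=2352/305 → advance +1; mR−mL=-80/61 → turn -1·90°

0 16/5 80 208/5 40 6 -6 N
1 32 160/29 544/29 80/29 6 -5 E
2 10 40/13 85/13 20/13 7 -5 S
3 160/61 32/5 1376/305 16/5 7 -6 W
final 6 -6 N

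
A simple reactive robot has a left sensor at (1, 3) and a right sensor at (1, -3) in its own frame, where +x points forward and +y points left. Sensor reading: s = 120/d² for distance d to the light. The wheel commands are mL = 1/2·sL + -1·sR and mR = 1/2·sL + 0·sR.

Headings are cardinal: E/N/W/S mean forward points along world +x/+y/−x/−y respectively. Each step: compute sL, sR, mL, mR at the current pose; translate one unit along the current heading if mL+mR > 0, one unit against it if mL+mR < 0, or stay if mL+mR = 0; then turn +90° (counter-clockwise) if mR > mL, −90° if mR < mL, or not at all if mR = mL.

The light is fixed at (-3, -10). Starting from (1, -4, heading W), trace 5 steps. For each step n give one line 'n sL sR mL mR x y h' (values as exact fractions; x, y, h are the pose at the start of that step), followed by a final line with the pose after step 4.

n=0: pose=(1,-4,W); sL=20/3, sR=4/3; mL=2, mR=10/3; mL+mR=16/3 → advance +1; mR−mL=4/3 → turn +1·90°
n=1: pose=(0,-4,S); sL=120/61, sR=24/5; mL=-1164/305, mR=60/61; mL+mR=-864/305 → advance -1; mR−mL=24/5 → turn +1·90°
n=2: pose=(0,-3,E); sL=30/29, sR=15/4; mL=-375/116, mR=15/29; mL+mR=-315/116 → advance -1; mR−mL=15/4 → turn +1·90°
n=3: pose=(-1,-3,N); sL=24/13, sR=120/89; mL=-492/1157, mR=12/13; mL+mR=576/1157 → advance +1; mR−mL=120/89 → turn +1·90°
n=4: pose=(-1,-2,W); sL=60/13, sR=60/61; mL=1050/793, mR=30/13; mL+mR=2880/793 → advance +1; mR−mL=60/61 → turn +1·90°

0 20/3 4/3 2 10/3 1 -4 W
1 120/61 24/5 -1164/305 60/61 0 -4 S
2 30/29 15/4 -375/116 15/29 0 -3 E
3 24/13 120/89 -492/1157 12/13 -1 -3 N
4 60/13 60/61 1050/793 30/13 -1 -2 W
final -2 -2 S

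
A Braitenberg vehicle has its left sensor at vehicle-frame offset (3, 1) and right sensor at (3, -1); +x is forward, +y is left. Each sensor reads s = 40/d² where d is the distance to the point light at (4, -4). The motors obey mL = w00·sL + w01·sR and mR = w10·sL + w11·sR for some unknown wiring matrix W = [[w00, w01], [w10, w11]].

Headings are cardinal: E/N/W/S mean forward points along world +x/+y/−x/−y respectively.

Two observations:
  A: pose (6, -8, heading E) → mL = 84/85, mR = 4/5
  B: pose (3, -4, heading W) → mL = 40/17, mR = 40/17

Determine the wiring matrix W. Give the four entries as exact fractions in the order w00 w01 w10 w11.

1/2 1/2 0 1

obs A: pose=(6,-8,E) → sL=20/17, sR=4/5, mL=84/85, mR=4/5
obs B: pose=(3,-4,W) → sL=40/17, sR=40/17, mL=40/17, mR=40/17
sensor matrix S = [[20/17, 4/5], [40/17, 40/17]]; det S = 256/289
solve [mL_A; mL_B] = S·[w00; w01] and [mR_A; mR_B] = S·[w10; w11]:
  w00 = 1/2, w01 = 1/2, w10 = 0, w11 = 1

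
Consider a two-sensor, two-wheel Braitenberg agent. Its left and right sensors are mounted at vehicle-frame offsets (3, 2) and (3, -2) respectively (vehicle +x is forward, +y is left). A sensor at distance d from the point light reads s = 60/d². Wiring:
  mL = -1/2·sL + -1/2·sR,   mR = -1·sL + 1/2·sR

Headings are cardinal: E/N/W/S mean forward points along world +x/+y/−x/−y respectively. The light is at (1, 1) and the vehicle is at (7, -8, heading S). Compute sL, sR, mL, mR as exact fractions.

left sensor world pos  = (9, -11); dL² = 208
right sensor world pos = (5, -11); dR² = 160
sL = 60/208 = 15/52
sR = 60/160 = 3/8
mL = -1/2·sL + -1/2·sR = -69/208
mR = -1·sL + 1/2·sR = -21/208

15/52 3/8 -69/208 -21/208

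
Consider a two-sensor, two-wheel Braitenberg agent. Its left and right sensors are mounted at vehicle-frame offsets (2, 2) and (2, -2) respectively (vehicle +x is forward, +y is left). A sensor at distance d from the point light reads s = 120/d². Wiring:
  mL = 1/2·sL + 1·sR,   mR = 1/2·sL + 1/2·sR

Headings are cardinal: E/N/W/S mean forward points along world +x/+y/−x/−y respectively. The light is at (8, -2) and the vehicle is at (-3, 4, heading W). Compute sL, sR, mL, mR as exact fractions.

left sensor world pos  = (-5, 2); dL² = 185
right sensor world pos = (-5, 6); dR² = 233
sL = 120/185 = 24/37
sR = 120/233 = 120/233
mL = 1/2·sL + 1·sR = 7236/8621
mR = 1/2·sL + 1/2·sR = 5016/8621

24/37 120/233 7236/8621 5016/8621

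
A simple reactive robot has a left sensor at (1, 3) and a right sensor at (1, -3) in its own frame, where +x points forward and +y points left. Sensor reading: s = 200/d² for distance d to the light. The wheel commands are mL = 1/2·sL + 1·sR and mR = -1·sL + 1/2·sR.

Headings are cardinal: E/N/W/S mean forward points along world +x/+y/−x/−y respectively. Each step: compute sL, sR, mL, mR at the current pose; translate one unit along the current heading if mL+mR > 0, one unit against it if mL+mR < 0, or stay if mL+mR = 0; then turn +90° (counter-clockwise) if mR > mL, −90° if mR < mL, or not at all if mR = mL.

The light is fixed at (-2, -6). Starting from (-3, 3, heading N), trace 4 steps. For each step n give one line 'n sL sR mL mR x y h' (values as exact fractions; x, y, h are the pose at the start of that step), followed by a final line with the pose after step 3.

n=0: pose=(-3,3,N); sL=50/29, sR=25/13; mL=1050/377, mR=-575/754; mL+mR=1525/754 → advance +1; mR−mL=-2675/754 → turn -1·90°
n=1: pose=(-3,4,E); sL=200/169, sR=200/49; mL=38700/8281, mR=7100/8281; mL+mR=45800/8281 → advance +1; mR−mL=-31600/8281 → turn -1·90°
n=2: pose=(-2,4,S); sL=20/9, sR=20/9; mL=10/3, mR=-10/9; mL+mR=20/9 → advance +1; mR−mL=-40/9 → turn -1·90°
n=3: pose=(-2,3,W); sL=200/37, sR=40/29; mL=4380/1073, mR=-5060/1073; mL+mR=-680/1073 → advance -1; mR−mL=-9440/1073 → turn -1·90°

0 50/29 25/13 1050/377 -575/754 -3 3 N
1 200/169 200/49 38700/8281 7100/8281 -3 4 E
2 20/9 20/9 10/3 -10/9 -2 4 S
3 200/37 40/29 4380/1073 -5060/1073 -2 3 W
final -1 3 N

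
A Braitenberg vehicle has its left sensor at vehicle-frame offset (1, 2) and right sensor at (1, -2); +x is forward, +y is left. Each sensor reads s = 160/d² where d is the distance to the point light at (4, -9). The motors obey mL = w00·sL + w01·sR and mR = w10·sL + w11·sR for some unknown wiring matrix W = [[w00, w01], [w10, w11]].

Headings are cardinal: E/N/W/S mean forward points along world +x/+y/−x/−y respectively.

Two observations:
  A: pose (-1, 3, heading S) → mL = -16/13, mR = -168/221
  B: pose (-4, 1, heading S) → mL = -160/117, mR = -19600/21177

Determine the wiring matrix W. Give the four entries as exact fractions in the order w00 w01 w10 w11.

-1 0 -1 1/2

obs A: pose=(-1,3,S) → sL=16/13, sR=16/17, mL=-16/13, mR=-168/221
obs B: pose=(-4,1,S) → sL=160/117, sR=160/181, mL=-160/117, mR=-19600/21177
sensor matrix S = [[16/13, 16/17], [160/117, 160/181]]; det S = -71680/360009
solve [mL_A; mL_B] = S·[w00; w01] and [mR_A; mR_B] = S·[w10; w11]:
  w00 = -1, w01 = 0, w10 = -1, w11 = 1/2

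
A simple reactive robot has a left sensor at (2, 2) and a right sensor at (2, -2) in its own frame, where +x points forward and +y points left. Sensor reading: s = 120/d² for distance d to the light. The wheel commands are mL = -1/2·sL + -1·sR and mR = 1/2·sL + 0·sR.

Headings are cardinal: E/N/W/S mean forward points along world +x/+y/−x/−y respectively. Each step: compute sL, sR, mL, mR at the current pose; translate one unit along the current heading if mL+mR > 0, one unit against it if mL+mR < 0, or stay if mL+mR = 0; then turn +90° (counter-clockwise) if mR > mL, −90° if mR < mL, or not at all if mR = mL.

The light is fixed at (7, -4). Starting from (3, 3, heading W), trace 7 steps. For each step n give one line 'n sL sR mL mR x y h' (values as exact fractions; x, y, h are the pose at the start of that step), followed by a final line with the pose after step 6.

n=0: pose=(3,3,W); sL=120/61, sR=40/39; mL=-4780/2379, mR=60/61; mL+mR=-40/39 → advance -1; mR−mL=7120/2379 → turn +1·90°
n=1: pose=(4,3,S); sL=60/13, sR=12/5; mL=-306/65, mR=30/13; mL+mR=-12/5 → advance -1; mR−mL=456/65 → turn +1·90°
n=2: pose=(4,4,E); sL=120/101, sR=120/37; mL=-14340/3737, mR=60/101; mL+mR=-120/37 → advance -1; mR−mL=16560/3737 → turn +1·90°
n=3: pose=(3,4,N); sL=15/17, sR=15/13; mL=-705/442, mR=15/34; mL+mR=-15/13 → advance -1; mR−mL=450/221 → turn +1·90°
n=4: pose=(3,3,W); sL=120/61, sR=40/39; mL=-4780/2379, mR=60/61; mL+mR=-40/39 → advance -1; mR−mL=7120/2379 → turn +1·90°
n=5: pose=(4,3,S); sL=60/13, sR=12/5; mL=-306/65, mR=30/13; mL+mR=-12/5 → advance -1; mR−mL=456/65 → turn +1·90°
n=6: pose=(4,4,E); sL=120/101, sR=120/37; mL=-14340/3737, mR=60/101; mL+mR=-120/37 → advance -1; mR−mL=16560/3737 → turn +1·90°

0 120/61 40/39 -4780/2379 60/61 3 3 W
1 60/13 12/5 -306/65 30/13 4 3 S
2 120/101 120/37 -14340/3737 60/101 4 4 E
3 15/17 15/13 -705/442 15/34 3 4 N
4 120/61 40/39 -4780/2379 60/61 3 3 W
5 60/13 12/5 -306/65 30/13 4 3 S
6 120/101 120/37 -14340/3737 60/101 4 4 E
final 3 4 N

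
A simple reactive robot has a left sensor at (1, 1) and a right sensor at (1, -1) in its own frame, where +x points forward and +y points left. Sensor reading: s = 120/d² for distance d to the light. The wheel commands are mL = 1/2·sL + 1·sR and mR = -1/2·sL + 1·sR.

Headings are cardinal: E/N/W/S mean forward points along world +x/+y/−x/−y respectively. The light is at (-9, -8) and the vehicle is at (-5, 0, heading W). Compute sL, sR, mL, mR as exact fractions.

60/29 4/3 206/87 26/87

left sensor world pos  = (-6, -1); dL² = 58
right sensor world pos = (-6, 1); dR² = 90
sL = 120/58 = 60/29
sR = 120/90 = 4/3
mL = 1/2·sL + 1·sR = 206/87
mR = -1/2·sL + 1·sR = 26/87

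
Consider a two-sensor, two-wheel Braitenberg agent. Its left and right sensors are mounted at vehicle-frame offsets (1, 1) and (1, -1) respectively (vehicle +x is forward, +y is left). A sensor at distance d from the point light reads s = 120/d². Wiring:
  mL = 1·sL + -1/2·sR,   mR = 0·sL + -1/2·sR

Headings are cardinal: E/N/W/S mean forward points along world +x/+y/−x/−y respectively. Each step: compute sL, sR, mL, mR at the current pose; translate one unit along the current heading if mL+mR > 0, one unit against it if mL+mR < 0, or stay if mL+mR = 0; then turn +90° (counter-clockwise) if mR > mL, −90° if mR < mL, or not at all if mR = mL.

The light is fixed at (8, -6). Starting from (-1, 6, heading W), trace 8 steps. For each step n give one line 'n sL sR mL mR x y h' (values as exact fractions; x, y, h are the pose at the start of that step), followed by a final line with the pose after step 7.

n=0: pose=(-1,6,W); sL=120/221, sR=120/269; mL=19020/59449, mR=-60/269; mL+mR=5760/59449 → advance +1; mR−mL=-120/221 → turn -1·90°
n=1: pose=(-2,6,N); sL=12/29, sR=12/25; mL=126/725, mR=-6/25; mL+mR=-48/725 → advance -1; mR−mL=-12/29 → turn -1·90°
n=2: pose=(-2,5,E); sL=8/15, sR=120/181; mL=548/2715, mR=-60/181; mL+mR=-352/2715 → advance -1; mR−mL=-8/15 → turn -1·90°
n=3: pose=(-3,5,S); sL=3/5, sR=30/61; mL=108/305, mR=-15/61; mL+mR=33/305 → advance +1; mR−mL=-3/5 → turn -1·90°
n=4: pose=(-3,4,W); sL=8/15, sR=24/53; mL=244/795, mR=-12/53; mL+mR=64/795 → advance +1; mR−mL=-8/15 → turn -1·90°
n=5: pose=(-4,4,N); sL=12/29, sR=60/121; mL=582/3509, mR=-30/121; mL+mR=-288/3509 → advance -1; mR−mL=-12/29 → turn -1·90°
n=6: pose=(-4,3,E); sL=120/221, sR=24/37; mL=1788/8177, mR=-12/37; mL+mR=-864/8177 → advance -1; mR−mL=-120/221 → turn -1·90°
n=7: pose=(-5,3,S); sL=15/26, sR=6/13; mL=9/26, mR=-3/13; mL+mR=3/26 → advance +1; mR−mL=-15/26 → turn -1·90°

0 120/221 120/269 19020/59449 -60/269 -1 6 W
1 12/29 12/25 126/725 -6/25 -2 6 N
2 8/15 120/181 548/2715 -60/181 -2 5 E
3 3/5 30/61 108/305 -15/61 -3 5 S
4 8/15 24/53 244/795 -12/53 -3 4 W
5 12/29 60/121 582/3509 -30/121 -4 4 N
6 120/221 24/37 1788/8177 -12/37 -4 3 E
7 15/26 6/13 9/26 -3/13 -5 3 S
final -5 2 W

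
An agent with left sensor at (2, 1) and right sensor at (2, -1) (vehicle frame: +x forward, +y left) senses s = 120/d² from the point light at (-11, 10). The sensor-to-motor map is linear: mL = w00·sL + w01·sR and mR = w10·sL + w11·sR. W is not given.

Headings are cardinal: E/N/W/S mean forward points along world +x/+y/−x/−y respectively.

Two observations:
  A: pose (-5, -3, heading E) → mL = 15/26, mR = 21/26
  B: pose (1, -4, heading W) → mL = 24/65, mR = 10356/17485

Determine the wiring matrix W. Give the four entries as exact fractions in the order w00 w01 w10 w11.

1 0 1 1/2

obs A: pose=(-5,-3,E) → sL=15/26, sR=6/13, mL=15/26, mR=21/26
obs B: pose=(1,-4,W) → sL=24/65, sR=120/269, mL=24/65, mR=10356/17485
sensor matrix S = [[15/26, 6/13], [24/65, 120/269]]; det S = 19764/227305
solve [mL_A; mL_B] = S·[w00; w01] and [mR_A; mR_B] = S·[w10; w11]:
  w00 = 1, w01 = 0, w10 = 1, w11 = 1/2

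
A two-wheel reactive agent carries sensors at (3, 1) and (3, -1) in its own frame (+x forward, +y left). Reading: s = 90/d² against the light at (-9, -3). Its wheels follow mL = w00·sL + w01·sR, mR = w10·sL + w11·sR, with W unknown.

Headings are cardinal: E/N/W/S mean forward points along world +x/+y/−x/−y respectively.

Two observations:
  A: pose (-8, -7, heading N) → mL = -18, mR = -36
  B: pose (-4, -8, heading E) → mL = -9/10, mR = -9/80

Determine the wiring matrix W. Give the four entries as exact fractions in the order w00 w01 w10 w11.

0 -1 -1/2 1/2

obs A: pose=(-8,-7,N) → sL=90, sR=18, mL=-18, mR=-36
obs B: pose=(-4,-8,E) → sL=9/8, sR=9/10, mL=-9/10, mR=-9/80
sensor matrix S = [[90, 18], [9/8, 9/10]]; det S = 243/4
solve [mL_A; mL_B] = S·[w00; w01] and [mR_A; mR_B] = S·[w10; w11]:
  w00 = 0, w01 = -1, w10 = -1/2, w11 = 1/2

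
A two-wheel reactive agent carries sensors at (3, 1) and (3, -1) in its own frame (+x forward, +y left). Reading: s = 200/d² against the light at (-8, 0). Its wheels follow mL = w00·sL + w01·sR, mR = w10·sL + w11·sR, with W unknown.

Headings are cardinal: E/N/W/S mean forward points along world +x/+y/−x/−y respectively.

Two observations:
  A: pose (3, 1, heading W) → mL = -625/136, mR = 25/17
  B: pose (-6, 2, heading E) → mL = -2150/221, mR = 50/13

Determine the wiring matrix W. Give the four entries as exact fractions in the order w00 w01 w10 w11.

obs A: pose=(3,1,W) → sL=25/8, sR=50/17, mL=-625/136, mR=25/17
obs B: pose=(-6,2,E) → sL=100/17, sR=100/13, mL=-2150/221, mR=50/13
sensor matrix S = [[25/8, 50/17], [100/17, 100/13]]; det S = 50625/7514
solve [mL_A; mL_B] = S·[w00; w01] and [mR_A; mR_B] = S·[w10; w11]:
  w00 = -1, w01 = -1/2, w10 = 0, w11 = 1/2

-1 -1/2 0 1/2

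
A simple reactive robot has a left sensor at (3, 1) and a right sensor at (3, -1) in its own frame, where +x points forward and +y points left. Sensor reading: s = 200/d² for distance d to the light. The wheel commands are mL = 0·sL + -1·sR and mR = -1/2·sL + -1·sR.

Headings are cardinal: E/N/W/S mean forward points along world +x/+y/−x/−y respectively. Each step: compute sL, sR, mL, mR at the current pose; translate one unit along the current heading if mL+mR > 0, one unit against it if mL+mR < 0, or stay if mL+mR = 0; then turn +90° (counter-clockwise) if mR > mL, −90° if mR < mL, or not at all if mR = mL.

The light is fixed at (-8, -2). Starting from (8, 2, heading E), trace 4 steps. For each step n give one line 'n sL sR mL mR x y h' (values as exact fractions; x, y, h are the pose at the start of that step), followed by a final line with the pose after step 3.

n=0: pose=(8,2,E); sL=100/193, sR=20/37; mL=-20/37, mR=-5710/7141; mL+mR=-9570/7141 → advance -1; mR−mL=-50/193 → turn -1·90°
n=1: pose=(7,2,S); sL=200/257, sR=200/197; mL=-200/197, mR=-71100/50629; mL+mR=-122500/50629 → advance -1; mR−mL=-100/257 → turn -1·90°
n=2: pose=(7,3,W); sL=5/4, sR=10/9; mL=-10/9, mR=-125/72; mL+mR=-205/72 → advance -1; mR−mL=-5/8 → turn -1·90°
n=3: pose=(8,3,N); sL=200/289, sR=200/353; mL=-200/353, mR=-93100/102017; mL+mR=-150900/102017 → advance -1; mR−mL=-100/289 → turn -1·90°

0 100/193 20/37 -20/37 -5710/7141 8 2 E
1 200/257 200/197 -200/197 -71100/50629 7 2 S
2 5/4 10/9 -10/9 -125/72 7 3 W
3 200/289 200/353 -200/353 -93100/102017 8 3 N
final 8 2 E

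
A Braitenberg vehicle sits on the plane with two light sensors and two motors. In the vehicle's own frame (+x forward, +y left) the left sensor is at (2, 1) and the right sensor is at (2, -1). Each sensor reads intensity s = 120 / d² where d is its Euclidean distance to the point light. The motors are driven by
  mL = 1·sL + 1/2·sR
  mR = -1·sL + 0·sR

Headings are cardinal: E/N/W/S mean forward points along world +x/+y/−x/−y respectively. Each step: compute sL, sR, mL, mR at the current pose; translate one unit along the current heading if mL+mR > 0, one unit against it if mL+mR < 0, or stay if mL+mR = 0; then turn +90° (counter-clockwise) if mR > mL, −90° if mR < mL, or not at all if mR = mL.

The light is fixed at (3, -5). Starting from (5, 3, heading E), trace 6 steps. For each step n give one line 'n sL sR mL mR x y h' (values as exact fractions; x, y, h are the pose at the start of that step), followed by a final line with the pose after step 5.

0 120/97 24/13 2724/1261 -120/97 5 3 E
1 30/13 3 99/26 -30/13 6 3 S
2 120/37 24/13 2004/481 -120/37 6 2 W
3 60/41 4/3 262/123 -60/41 5 2 N
4 120/97 24/13 2724/1261 -120/97 5 3 E
5 30/13 3 99/26 -30/13 6 3 S
final 6 2 W

n=0: pose=(5,3,E); sL=120/97, sR=24/13; mL=2724/1261, mR=-120/97; mL+mR=12/13 → advance +1; mR−mL=-4284/1261 → turn -1·90°
n=1: pose=(6,3,S); sL=30/13, sR=3; mL=99/26, mR=-30/13; mL+mR=3/2 → advance +1; mR−mL=-159/26 → turn -1·90°
n=2: pose=(6,2,W); sL=120/37, sR=24/13; mL=2004/481, mR=-120/37; mL+mR=12/13 → advance +1; mR−mL=-3564/481 → turn -1·90°
n=3: pose=(5,2,N); sL=60/41, sR=4/3; mL=262/123, mR=-60/41; mL+mR=2/3 → advance +1; mR−mL=-442/123 → turn -1·90°
n=4: pose=(5,3,E); sL=120/97, sR=24/13; mL=2724/1261, mR=-120/97; mL+mR=12/13 → advance +1; mR−mL=-4284/1261 → turn -1·90°
n=5: pose=(6,3,S); sL=30/13, sR=3; mL=99/26, mR=-30/13; mL+mR=3/2 → advance +1; mR−mL=-159/26 → turn -1·90°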